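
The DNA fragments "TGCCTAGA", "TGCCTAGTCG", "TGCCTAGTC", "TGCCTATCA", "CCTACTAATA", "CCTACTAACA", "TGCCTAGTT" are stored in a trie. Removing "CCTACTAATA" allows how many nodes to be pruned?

2

A node on "CCTACTAATA"'s path can go only if nothing else ends at it or branches off below it.
The suffix "TA" (2 nodes) is used only by "CCTACTAATA"; the node for "CCTACTAA" still has the child "C", so pruning stops there.
Nodes removed: 2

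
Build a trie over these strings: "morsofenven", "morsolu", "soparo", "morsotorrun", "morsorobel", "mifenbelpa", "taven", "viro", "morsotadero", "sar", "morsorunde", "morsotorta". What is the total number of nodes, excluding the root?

For each word, the new-node count is its length minus the longest prefix already in the trie:
  "morsofenven" → 11 new (m, o, r, s, o, f, e, n, v, e, n)
  "morsolu" → prefix "morso" already present; 2 new (l, u)
  "soparo" → 6 new (s, o, p, a, r, o)
  "morsotorrun" → prefix "morso" already present; 6 new (t, o, r, r, u, n)
  "morsorobel" → prefix "morso" already present; 5 new (r, o, b, e, l)
  "mifenbelpa" → prefix "m" already present; 9 new (i, f, e, n, b, e, l, p, a)
  "taven" → 5 new (t, a, v, e, n)
  "viro" → 4 new (v, i, r, o)
  "morsotadero" → prefix "morsot" already present; 5 new (a, d, e, r, o)
  "sar" → prefix "s" already present; 2 new (a, r)
  "morsorunde" → prefix "morsor" already present; 4 new (u, n, d, e)
  "morsotorta" → prefix "morsotor" already present; 2 new (t, a)
Total nodes = 11 + 2 + 6 + 6 + 5 + 9 + 5 + 4 + 5 + 2 + 4 + 2 = 61

61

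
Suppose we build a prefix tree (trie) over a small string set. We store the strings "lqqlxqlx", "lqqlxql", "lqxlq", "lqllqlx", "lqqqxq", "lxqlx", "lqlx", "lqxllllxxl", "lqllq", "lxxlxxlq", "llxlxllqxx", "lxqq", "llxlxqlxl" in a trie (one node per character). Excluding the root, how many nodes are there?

50

For each word, the new-node count is its length minus the longest prefix already in the trie:
  "lqqlxqlx" → 8 new (l, q, q, l, x, q, l, x)
  "lqqlxql" → prefix "lqqlxql" already present; 0 new (none)
  "lqxlq" → prefix "lq" already present; 3 new (x, l, q)
  "lqllqlx" → prefix "lq" already present; 5 new (l, l, q, l, x)
  "lqqqxq" → prefix "lqq" already present; 3 new (q, x, q)
  "lxqlx" → prefix "l" already present; 4 new (x, q, l, x)
  "lqlx" → prefix "lql" already present; 1 new (x)
  "lqxllllxxl" → prefix "lqxl" already present; 6 new (l, l, l, x, x, l)
  "lqllq" → prefix "lqllq" already present; 0 new (none)
  "lxxlxxlq" → prefix "lx" already present; 6 new (x, l, x, x, l, q)
  "llxlxllqxx" → prefix "l" already present; 9 new (l, x, l, x, l, l, q, x, x)
  "lxqq" → prefix "lxq" already present; 1 new (q)
  "llxlxqlxl" → prefix "llxlx" already present; 4 new (q, l, x, l)
Total nodes = 8 + 0 + 3 + 5 + 3 + 4 + 1 + 6 + 0 + 6 + 9 + 1 + 4 = 50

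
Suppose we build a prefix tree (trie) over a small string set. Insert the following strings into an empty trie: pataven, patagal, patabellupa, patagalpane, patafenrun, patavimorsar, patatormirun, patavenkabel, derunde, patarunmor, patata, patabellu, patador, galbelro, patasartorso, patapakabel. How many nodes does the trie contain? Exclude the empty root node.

Trace insertions, counting only characters that open a new branch:
  "pataven" → 7 new (p, a, t, a, v, e, n)
  "patagal" → prefix "pata" already present; 3 new (g, a, l)
  "patabellupa" → prefix "pata" already present; 7 new (b, e, l, l, u, p, a)
  "patagalpane" → prefix "patagal" already present; 4 new (p, a, n, e)
  "patafenrun" → prefix "pata" already present; 6 new (f, e, n, r, u, n)
  "patavimorsar" → prefix "patav" already present; 7 new (i, m, o, r, s, a, r)
  "patatormirun" → prefix "pata" already present; 8 new (t, o, r, m, i, r, u, n)
  "patavenkabel" → prefix "pataven" already present; 5 new (k, a, b, e, l)
  "derunde" → 7 new (d, e, r, u, n, d, e)
  "patarunmor" → prefix "pata" already present; 6 new (r, u, n, m, o, r)
  "patata" → prefix "patat" already present; 1 new (a)
  "patabellu" → prefix "patabellu" already present; 0 new (none)
  "patador" → prefix "pata" already present; 3 new (d, o, r)
  "galbelro" → 8 new (g, a, l, b, e, l, r, o)
  "patasartorso" → prefix "pata" already present; 8 new (s, a, r, t, o, r, s, o)
  "patapakabel" → prefix "pata" already present; 7 new (p, a, k, a, b, e, l)
Total nodes = 7 + 3 + 7 + 4 + 6 + 7 + 8 + 5 + 7 + 6 + 1 + 0 + 3 + 8 + 8 + 7 = 87

87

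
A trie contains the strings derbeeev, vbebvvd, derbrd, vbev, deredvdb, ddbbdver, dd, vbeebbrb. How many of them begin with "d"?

5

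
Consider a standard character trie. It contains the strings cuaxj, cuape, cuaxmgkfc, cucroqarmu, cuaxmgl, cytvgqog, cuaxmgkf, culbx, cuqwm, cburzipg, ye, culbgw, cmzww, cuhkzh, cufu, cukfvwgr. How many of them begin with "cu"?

12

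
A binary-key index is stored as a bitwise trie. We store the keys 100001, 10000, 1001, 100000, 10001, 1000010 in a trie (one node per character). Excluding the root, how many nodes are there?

Count nodes per top-level branch (shared prefixes stored once):
  '1'-branch (10000, 100000, 100001, 1000010, 10001, 1001): 10 nodes
Sum: 10

10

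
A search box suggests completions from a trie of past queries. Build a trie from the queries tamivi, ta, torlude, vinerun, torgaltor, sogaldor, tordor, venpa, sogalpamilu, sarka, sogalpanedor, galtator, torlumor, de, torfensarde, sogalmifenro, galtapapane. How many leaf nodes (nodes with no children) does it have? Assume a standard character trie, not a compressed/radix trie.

A leaf is a node with no children — equivalently, the end of a word that is not a proper prefix of any other stored word.
Those words: "de", "galtapapane", "galtator", "sarka", "sogaldor", "sogalmifenro", "sogalpamilu", "sogalpanedor", "tamivi", "tordor", "torfensarde", "torgaltor", "torlude", "torlumor", "venpa", "vinerun"
Leaf count: 16

16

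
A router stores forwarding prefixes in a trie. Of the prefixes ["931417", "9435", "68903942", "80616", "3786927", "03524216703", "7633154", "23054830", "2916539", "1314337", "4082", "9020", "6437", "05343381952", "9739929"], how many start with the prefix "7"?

Filter for entries beginning with "7":
Matches: "7633154"
Count: 1

1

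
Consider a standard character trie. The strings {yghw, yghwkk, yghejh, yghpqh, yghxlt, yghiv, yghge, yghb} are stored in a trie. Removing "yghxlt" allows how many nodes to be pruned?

After clearing the end-marker at "yghxlt", prune upward until reaching a node still needed by another word.
The suffix "xlt" (3 nodes) is used only by "yghxlt"; the node for "ygh" still has the child "w", so pruning stops there.
Nodes removed: 3

3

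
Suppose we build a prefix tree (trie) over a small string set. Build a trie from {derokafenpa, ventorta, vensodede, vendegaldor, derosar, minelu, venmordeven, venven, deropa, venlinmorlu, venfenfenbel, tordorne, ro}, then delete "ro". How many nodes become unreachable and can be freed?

A node on "ro"'s path can go only if nothing else ends at it or branches off below it.
No other word shares any prefix with "ro", so all 2 of its nodes go.
Nodes removed: 2

2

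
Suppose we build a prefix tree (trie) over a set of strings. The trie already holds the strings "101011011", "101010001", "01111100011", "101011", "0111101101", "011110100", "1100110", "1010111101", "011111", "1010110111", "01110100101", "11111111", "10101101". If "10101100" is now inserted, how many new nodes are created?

1

Walking "10101100" from the root, the first 7 characters ("1010110") follow existing edges; "0" is the first miss.
Each of the 1 remaining characters creates one node.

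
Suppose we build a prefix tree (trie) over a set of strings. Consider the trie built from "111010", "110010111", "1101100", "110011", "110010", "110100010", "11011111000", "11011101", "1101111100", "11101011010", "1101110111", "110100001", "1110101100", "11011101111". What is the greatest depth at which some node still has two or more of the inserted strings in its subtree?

10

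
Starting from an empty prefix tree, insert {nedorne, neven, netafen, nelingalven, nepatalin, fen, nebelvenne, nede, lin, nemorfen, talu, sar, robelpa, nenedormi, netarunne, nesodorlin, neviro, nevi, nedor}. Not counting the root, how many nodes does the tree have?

89

Insert word by word; a character creates a node only if that edge doesn't already exist:
  "nedorne" → 7 new (n, e, d, o, r, n, e)
  "neven" → prefix "ne" already present; 3 new (v, e, n)
  "netafen" → prefix "ne" already present; 5 new (t, a, f, e, n)
  "nelingalven" → prefix "ne" already present; 9 new (l, i, n, g, a, l, v, e, n)
  "nepatalin" → prefix "ne" already present; 7 new (p, a, t, a, l, i, n)
  "fen" → 3 new (f, e, n)
  "nebelvenne" → prefix "ne" already present; 8 new (b, e, l, v, e, n, n, e)
  "nede" → prefix "ned" already present; 1 new (e)
  "lin" → 3 new (l, i, n)
  "nemorfen" → prefix "ne" already present; 6 new (m, o, r, f, e, n)
  "talu" → 4 new (t, a, l, u)
  "sar" → 3 new (s, a, r)
  "robelpa" → 7 new (r, o, b, e, l, p, a)
  "nenedormi" → prefix "ne" already present; 7 new (n, e, d, o, r, m, i)
  "netarunne" → prefix "neta" already present; 5 new (r, u, n, n, e)
  "nesodorlin" → prefix "ne" already present; 8 new (s, o, d, o, r, l, i, n)
  "neviro" → prefix "nev" already present; 3 new (i, r, o)
  "nevi" → prefix "nevi" already present; 0 new (none)
  "nedor" → prefix "nedor" already present; 0 new (none)
Total nodes = 7 + 3 + 5 + 9 + 7 + 3 + 8 + 1 + 3 + 6 + 4 + 3 + 7 + 7 + 5 + 8 + 3 + 0 + 0 = 89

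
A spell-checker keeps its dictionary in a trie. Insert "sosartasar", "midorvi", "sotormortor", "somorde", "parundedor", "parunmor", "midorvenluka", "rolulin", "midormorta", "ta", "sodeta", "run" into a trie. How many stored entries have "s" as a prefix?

Walk to "s"; the words in its subtree are exactly those with that prefix.
Words under "s": sodeta, somorde, sosartasar, sotormortor
Count: 4

4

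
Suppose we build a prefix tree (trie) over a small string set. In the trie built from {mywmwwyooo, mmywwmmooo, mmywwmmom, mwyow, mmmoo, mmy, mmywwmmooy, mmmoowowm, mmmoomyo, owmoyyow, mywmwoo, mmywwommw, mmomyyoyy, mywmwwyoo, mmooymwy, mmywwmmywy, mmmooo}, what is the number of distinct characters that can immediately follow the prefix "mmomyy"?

The children of the "mmomyy" node are the distinct next characters among strings starting with "mmomyy".
Distinct next characters after "mmomyy": o.
That node has 1 child edge.

1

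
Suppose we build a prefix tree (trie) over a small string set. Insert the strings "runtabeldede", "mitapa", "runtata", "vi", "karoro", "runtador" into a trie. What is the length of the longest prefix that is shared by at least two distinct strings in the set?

5

The deepest shared node is where two words last agree before diverging.
e.g. "runtabeldede" and "runtador" share the prefix "runta" of length 5; no pair shares a longer one.
Longest shared-prefix length: 5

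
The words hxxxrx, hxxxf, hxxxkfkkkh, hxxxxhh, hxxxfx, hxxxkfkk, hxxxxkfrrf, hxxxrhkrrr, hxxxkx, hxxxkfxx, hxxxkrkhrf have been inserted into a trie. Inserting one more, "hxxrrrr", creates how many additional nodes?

The longest prefix of "hxxrrrr" already in the trie is "hxx" (length 3).
Each of the 4 remaining characters creates one node.

4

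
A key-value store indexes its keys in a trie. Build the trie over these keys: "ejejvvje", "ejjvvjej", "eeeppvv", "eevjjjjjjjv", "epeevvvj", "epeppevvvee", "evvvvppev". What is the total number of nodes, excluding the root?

Insert word by word; a character creates a node only if that edge doesn't already exist:
  "ejejvvje" → 8 new (e, j, e, j, v, v, j, e)
  "ejjvvjej" → prefix "ej" already present; 6 new (j, v, v, j, e, j)
  "eeeppvv" → prefix "e" already present; 6 new (e, e, p, p, v, v)
  "eevjjjjjjjv" → prefix "ee" already present; 9 new (v, j, j, j, j, j, j, j, v)
  "epeevvvj" → prefix "e" already present; 7 new (p, e, e, v, v, v, j)
  "epeppevvvee" → prefix "epe" already present; 8 new (p, p, e, v, v, v, e, e)
  "evvvvppev" → prefix "e" already present; 8 new (v, v, v, v, p, p, e, v)
Total nodes = 8 + 6 + 6 + 9 + 7 + 8 + 8 = 52

52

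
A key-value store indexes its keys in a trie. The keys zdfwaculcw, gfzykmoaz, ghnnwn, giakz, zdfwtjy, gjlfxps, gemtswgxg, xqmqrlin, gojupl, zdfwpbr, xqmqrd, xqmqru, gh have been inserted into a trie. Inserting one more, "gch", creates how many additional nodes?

The longest prefix of "gch" already in the trie is "g" (length 1).
Each of the 2 remaining characters creates one node.

2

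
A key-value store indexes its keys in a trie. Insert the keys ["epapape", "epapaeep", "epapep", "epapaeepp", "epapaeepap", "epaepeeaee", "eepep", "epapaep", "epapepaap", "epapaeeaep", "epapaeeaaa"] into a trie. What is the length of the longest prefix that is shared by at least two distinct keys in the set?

The deepest shared node is where two words last agree before diverging.
"epapaeeaaa" and "epapaeeaep" agree on "epapaeea" (8 characters) before diverging; nothing deeper is shared.
Longest shared-prefix length: 8

8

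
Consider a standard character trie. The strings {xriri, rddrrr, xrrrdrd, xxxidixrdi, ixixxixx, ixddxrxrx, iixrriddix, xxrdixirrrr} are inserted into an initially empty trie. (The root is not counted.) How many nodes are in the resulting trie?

58

Trace insertions, counting only characters that open a new branch:
  "xriri" → 5 new (x, r, i, r, i)
  "rddrrr" → 6 new (r, d, d, r, r, r)
  "xrrrdrd" → prefix "xr" already present; 5 new (r, r, d, r, d)
  "xxxidixrdi" → prefix "x" already present; 9 new (x, x, i, d, i, x, r, d, i)
  "ixixxixx" → 8 new (i, x, i, x, x, i, x, x)
  "ixddxrxrx" → prefix "ix" already present; 7 new (d, d, x, r, x, r, x)
  "iixrriddix" → prefix "i" already present; 9 new (i, x, r, r, i, d, d, i, x)
  "xxrdixirrrr" → prefix "xx" already present; 9 new (r, d, i, x, i, r, r, r, r)
Total nodes = 5 + 6 + 5 + 9 + 8 + 7 + 9 + 9 = 58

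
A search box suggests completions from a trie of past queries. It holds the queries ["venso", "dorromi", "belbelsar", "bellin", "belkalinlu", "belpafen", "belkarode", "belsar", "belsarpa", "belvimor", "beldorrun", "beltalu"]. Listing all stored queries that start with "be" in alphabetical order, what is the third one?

belkalinlu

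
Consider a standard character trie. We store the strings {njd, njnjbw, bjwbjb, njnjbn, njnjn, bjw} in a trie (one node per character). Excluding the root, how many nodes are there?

15

Count nodes per top-level branch (shared prefixes stored once):
  'b'-branch (bjw, bjwbjb): 6 nodes
  'n'-branch (njd, njnjbn, njnjbw, njnjn): 9 nodes
Sum: 15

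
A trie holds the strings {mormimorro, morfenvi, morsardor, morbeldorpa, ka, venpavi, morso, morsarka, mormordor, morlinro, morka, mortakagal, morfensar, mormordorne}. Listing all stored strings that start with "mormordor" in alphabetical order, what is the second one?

mormordorne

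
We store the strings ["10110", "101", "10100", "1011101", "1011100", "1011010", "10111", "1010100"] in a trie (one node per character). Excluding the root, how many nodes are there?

16

Trie structure (* marks end of a word):
(root)
└─ 1
   └─ 0
      └─ 1 *
         ├─ 0
         │  ├─ 0 *
         │  └─ 1
         │     └─ 0
         │        └─ 0 *
         └─ 1
            ├─ 0 *
            │  └─ 1
            │     └─ 0 *
            └─ 1 *
               └─ 0
                  ├─ 0 *
                  └─ 1 *
Counting every labelled node above: 16.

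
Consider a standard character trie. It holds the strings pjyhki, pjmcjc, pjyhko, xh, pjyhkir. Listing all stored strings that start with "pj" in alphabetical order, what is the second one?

DFS of the "pj" subtree visits, in order: "pjmcjc", "pjyhki", "pjyhkir", "pjyhko"
The 2nd is pjyhki.

pjyhki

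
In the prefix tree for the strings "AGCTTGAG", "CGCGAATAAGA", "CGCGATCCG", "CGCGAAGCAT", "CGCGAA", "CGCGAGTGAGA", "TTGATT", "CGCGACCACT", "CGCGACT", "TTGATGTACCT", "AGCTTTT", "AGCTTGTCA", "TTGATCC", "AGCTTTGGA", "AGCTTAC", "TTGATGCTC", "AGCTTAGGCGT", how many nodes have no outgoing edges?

Leaves are exactly the stored words that no other stored word extends.
Those words: "AGCTTAC", "AGCTTAGGCGT", "AGCTTGAG", "AGCTTGTCA", "AGCTTTGGA", "AGCTTTT", "CGCGAAGCAT", "CGCGAATAAGA", "CGCGACCACT", "CGCGACT", "CGCGAGTGAGA", "CGCGATCCG", "TTGATCC", "TTGATGCTC", "TTGATGTACCT", "TTGATT"
Leaf count: 16

16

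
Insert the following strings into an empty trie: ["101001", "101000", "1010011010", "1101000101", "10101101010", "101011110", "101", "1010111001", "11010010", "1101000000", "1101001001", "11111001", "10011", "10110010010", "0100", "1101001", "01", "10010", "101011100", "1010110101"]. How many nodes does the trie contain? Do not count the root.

62

Trace insertions, counting only characters that open a new branch:
  "101001" → 6 new (1, 0, 1, 0, 0, 1)
  "101000" → prefix "10100" already present; 1 new (0)
  "1010011010" → prefix "101001" already present; 4 new (1, 0, 1, 0)
  "1101000101" → prefix "1" already present; 9 new (1, 0, 1, 0, 0, 0, 1, 0, 1)
  "10101101010" → prefix "1010" already present; 7 new (1, 1, 0, 1, 0, 1, 0)
  "101011110" → prefix "101011" already present; 3 new (1, 1, 0)
  "101" → prefix "101" already present; 0 new (none)
  "1010111001" → prefix "1010111" already present; 3 new (0, 0, 1)
  "11010010" → prefix "110100" already present; 2 new (1, 0)
  "1101000000" → prefix "1101000" already present; 3 new (0, 0, 0)
  "1101001001" → prefix "11010010" already present; 2 new (0, 1)
  "11111001" → prefix "11" already present; 6 new (1, 1, 1, 0, 0, 1)
  "10011" → prefix "10" already present; 3 new (0, 1, 1)
  "10110010010" → prefix "101" already present; 8 new (1, 0, 0, 1, 0, 0, 1, 0)
  "0100" → 4 new (0, 1, 0, 0)
  "1101001" → prefix "1101001" already present; 0 new (none)
  "01" → prefix "01" already present; 0 new (none)
  "10010" → prefix "1001" already present; 1 new (0)
  "101011100" → prefix "101011100" already present; 0 new (none)
  "1010110101" → prefix "1010110101" already present; 0 new (none)
Total nodes = 6 + 1 + 4 + 9 + 7 + 3 + 0 + 3 + 2 + 3 + 2 + 6 + 3 + 8 + 4 + 0 + 0 + 1 + 0 + 0 = 62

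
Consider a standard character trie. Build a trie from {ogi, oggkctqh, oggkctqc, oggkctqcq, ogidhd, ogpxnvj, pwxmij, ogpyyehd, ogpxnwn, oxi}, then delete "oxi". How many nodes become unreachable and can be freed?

2

Walk "oxi" from the leaf back toward the root, removing each node that no remaining word uses.
The suffix "xi" (2 nodes) is used only by "oxi"; the node for "o" still has the child "g", so pruning stops there.
Nodes removed: 2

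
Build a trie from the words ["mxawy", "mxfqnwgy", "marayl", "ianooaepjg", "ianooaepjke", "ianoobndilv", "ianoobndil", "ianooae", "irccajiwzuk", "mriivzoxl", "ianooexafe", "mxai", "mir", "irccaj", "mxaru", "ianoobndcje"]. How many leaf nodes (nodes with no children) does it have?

Leaves are exactly the stored words that no other stored word extends.
Those words: "ianooaepjg", "ianooaepjke", "ianoobndcje", "ianoobndilv", "ianooexafe", "irccajiwzuk", "marayl", "mir", "mriivzoxl", "mxai", "mxaru", "mxawy", "mxfqnwgy"
Leaf count: 13

13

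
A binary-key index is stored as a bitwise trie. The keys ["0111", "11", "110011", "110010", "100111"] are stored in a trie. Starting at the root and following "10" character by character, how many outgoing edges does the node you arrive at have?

1

Follow the path "10" to its node, then look at its outgoing edges.
Characters that immediately follow "10" among the stored strings: {0}.
That node has 1 child edge.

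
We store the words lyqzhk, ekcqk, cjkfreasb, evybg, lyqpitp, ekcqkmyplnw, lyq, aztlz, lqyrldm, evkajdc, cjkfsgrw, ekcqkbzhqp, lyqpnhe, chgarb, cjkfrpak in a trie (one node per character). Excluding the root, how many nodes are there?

70

Trace insertions, counting only characters that open a new branch:
  "lyqzhk" → 6 new (l, y, q, z, h, k)
  "ekcqk" → 5 new (e, k, c, q, k)
  "cjkfreasb" → 9 new (c, j, k, f, r, e, a, s, b)
  "evybg" → prefix "e" already present; 4 new (v, y, b, g)
  "lyqpitp" → prefix "lyq" already present; 4 new (p, i, t, p)
  "ekcqkmyplnw" → prefix "ekcqk" already present; 6 new (m, y, p, l, n, w)
  "lyq" → prefix "lyq" already present; 0 new (none)
  "aztlz" → 5 new (a, z, t, l, z)
  "lqyrldm" → prefix "l" already present; 6 new (q, y, r, l, d, m)
  "evkajdc" → prefix "ev" already present; 5 new (k, a, j, d, c)
  "cjkfsgrw" → prefix "cjkf" already present; 4 new (s, g, r, w)
  "ekcqkbzhqp" → prefix "ekcqk" already present; 5 new (b, z, h, q, p)
  "lyqpnhe" → prefix "lyqp" already present; 3 new (n, h, e)
  "chgarb" → prefix "c" already present; 5 new (h, g, a, r, b)
  "cjkfrpak" → prefix "cjkfr" already present; 3 new (p, a, k)
Total nodes = 6 + 5 + 9 + 4 + 4 + 6 + 0 + 5 + 6 + 5 + 4 + 5 + 3 + 5 + 3 = 70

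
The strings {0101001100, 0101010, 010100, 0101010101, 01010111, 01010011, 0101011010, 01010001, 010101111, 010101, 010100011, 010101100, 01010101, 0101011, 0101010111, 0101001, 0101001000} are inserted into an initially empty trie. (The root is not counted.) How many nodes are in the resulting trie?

For each word, the new-node count is its length minus the longest prefix already in the trie:
  "0101001100" → 10 new (0, 1, 0, 1, 0, 0, 1, 1, 0, 0)
  "0101010" → prefix "01010" already present; 2 new (1, 0)
  "010100" → prefix "010100" already present; 0 new (none)
  "0101010101" → prefix "0101010" already present; 3 new (1, 0, 1)
  "01010111" → prefix "010101" already present; 2 new (1, 1)
  "01010011" → prefix "01010011" already present; 0 new (none)
  "0101011010" → prefix "0101011" already present; 3 new (0, 1, 0)
  "01010001" → prefix "010100" already present; 2 new (0, 1)
  "010101111" → prefix "01010111" already present; 1 new (1)
  "010101" → prefix "010101" already present; 0 new (none)
  "010100011" → prefix "01010001" already present; 1 new (1)
  "010101100" → prefix "01010110" already present; 1 new (0)
  "01010101" → prefix "01010101" already present; 0 new (none)
  "0101011" → prefix "0101011" already present; 0 new (none)
  "0101010111" → prefix "01010101" already present; 2 new (1, 1)
  "0101001" → prefix "0101001" already present; 0 new (none)
  "0101001000" → prefix "0101001" already present; 3 new (0, 0, 0)
Total nodes = 10 + 2 + 0 + 3 + 2 + 0 + 3 + 2 + 1 + 0 + 1 + 1 + 0 + 0 + 2 + 0 + 3 = 30

30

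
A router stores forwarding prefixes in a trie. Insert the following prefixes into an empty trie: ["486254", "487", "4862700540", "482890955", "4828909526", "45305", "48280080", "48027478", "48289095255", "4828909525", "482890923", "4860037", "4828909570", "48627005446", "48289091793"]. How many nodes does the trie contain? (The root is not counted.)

52

Count nodes per top-level branch (shared prefixes stored once):
  '4'-branch (45305, 48027478, 48280080, 48289091793, 482890923, 4828909525, 48289095255, 4828909526, 482890955, 4828909570, 4860037, 486254, 4862700540, 48627005446, 487): 52 nodes
Sum: 52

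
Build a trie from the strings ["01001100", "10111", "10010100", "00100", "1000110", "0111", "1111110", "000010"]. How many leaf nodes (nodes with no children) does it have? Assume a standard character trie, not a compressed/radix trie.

8

Leaves are exactly the stored words that no other stored word extends.
Those words: "000010", "00100", "01001100", "0111", "1000110", "10010100", "10111", "1111110"
Leaf count: 8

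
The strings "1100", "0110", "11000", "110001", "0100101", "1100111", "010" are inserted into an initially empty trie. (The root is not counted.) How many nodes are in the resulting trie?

18

Count nodes per top-level branch (shared prefixes stored once):
  '0'-branch (010, 0100101, 0110): 9 nodes
  '1'-branch (1100, 11000, 110001, 1100111): 9 nodes
Sum: 18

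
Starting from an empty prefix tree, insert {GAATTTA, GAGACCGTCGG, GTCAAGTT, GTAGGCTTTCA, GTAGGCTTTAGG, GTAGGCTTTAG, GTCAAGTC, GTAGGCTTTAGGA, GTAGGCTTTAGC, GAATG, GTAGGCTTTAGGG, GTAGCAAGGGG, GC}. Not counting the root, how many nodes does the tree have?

48

Trace insertions, counting only characters that open a new branch:
  "GAATTTA" → 7 new (G, A, A, T, T, T, A)
  "GAGACCGTCGG" → prefix "GA" already present; 9 new (G, A, C, C, G, T, C, G, G)
  "GTCAAGTT" → prefix "G" already present; 7 new (T, C, A, A, G, T, T)
  "GTAGGCTTTCA" → prefix "GT" already present; 9 new (A, G, G, C, T, T, T, C, A)
  "GTAGGCTTTAGG" → prefix "GTAGGCTTT" already present; 3 new (A, G, G)
  "GTAGGCTTTAG" → prefix "GTAGGCTTTAG" already present; 0 new (none)
  "GTCAAGTC" → prefix "GTCAAGT" already present; 1 new (C)
  "GTAGGCTTTAGGA" → prefix "GTAGGCTTTAGG" already present; 1 new (A)
  "GTAGGCTTTAGC" → prefix "GTAGGCTTTAG" already present; 1 new (C)
  "GAATG" → prefix "GAAT" already present; 1 new (G)
  "GTAGGCTTTAGGG" → prefix "GTAGGCTTTAGG" already present; 1 new (G)
  "GTAGCAAGGGG" → prefix "GTAG" already present; 7 new (C, A, A, G, G, G, G)
  "GC" → prefix "G" already present; 1 new (C)
Total nodes = 7 + 9 + 7 + 9 + 3 + 0 + 1 + 1 + 1 + 1 + 1 + 7 + 1 = 48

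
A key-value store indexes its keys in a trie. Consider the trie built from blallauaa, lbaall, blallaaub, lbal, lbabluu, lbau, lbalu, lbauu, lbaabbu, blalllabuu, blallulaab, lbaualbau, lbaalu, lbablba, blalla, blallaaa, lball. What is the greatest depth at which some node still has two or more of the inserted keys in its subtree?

7

The deepest shared node is where two words last agree before diverging.
e.g. "blallaaa" and "blallaaub" share the prefix "blallaa" of length 7; no pair shares a longer one.
Longest shared-prefix length: 7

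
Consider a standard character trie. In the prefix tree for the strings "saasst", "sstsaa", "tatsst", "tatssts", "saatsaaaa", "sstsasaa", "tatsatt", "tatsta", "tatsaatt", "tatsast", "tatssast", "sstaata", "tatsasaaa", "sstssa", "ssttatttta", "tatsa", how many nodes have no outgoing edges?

Leaves are exactly the stored words that no other stored word extends.
Those words: "saasst", "saatsaaaa", "sstaata", "sstsaa", "sstsasaa", "sstssa", "ssttatttta", "tatsaatt", "tatsasaaa", "tatsast", "tatsatt", "tatssast", "tatssts", "tatsta"
Leaf count: 14

14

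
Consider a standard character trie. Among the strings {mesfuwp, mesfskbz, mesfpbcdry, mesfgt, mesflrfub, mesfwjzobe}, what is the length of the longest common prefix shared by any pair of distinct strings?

4

The deepest shared node is where two words last agree before diverging.
"mesfgt" and "mesflrfub" agree on "mesf" (4 characters) before diverging; nothing deeper is shared.
Longest shared-prefix length: 4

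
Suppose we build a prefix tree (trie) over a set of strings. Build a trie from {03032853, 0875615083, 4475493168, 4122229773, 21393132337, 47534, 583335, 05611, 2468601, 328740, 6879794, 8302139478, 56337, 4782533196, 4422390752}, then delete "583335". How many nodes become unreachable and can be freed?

5

Walk "583335" from the leaf back toward the root, removing each node that no remaining word uses.
The suffix "83335" (5 nodes) is used only by "583335"; the node for "5" still has the child "6", so pruning stops there.
Nodes removed: 5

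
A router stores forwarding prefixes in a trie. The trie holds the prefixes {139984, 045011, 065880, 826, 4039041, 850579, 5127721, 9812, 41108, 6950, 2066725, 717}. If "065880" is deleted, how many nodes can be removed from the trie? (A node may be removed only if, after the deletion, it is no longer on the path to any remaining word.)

After clearing the end-marker at "065880", prune upward until reaching a node still needed by another word.
The suffix "65880" (5 nodes) is used only by "065880"; the node for "0" still has the child "4", so pruning stops there.
Nodes removed: 5

5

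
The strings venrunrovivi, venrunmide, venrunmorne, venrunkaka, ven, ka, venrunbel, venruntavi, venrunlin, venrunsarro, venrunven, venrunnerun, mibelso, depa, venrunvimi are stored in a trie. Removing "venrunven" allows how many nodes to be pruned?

2

A node on "venrunven"'s path can go only if nothing else ends at it or branches off below it.
The suffix "en" (2 nodes) is used only by "venrunven"; the node for "venrunv" still has the child "i", so pruning stops there.
Nodes removed: 2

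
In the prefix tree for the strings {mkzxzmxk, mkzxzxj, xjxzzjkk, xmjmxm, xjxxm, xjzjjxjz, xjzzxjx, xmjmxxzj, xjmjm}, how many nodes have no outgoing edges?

Leaves are exactly the stored words that no other stored word extends.
Those words: "mkzxzmxk", "mkzxzxj", "xjmjm", "xjxxm", "xjxzzjkk", "xjzjjxjz", "xjzzxjx", "xmjmxm", "xmjmxxzj"
Leaf count: 9

9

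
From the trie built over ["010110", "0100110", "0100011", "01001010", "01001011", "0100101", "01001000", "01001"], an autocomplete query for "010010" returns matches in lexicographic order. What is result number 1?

01001000

Filter for "010010…" and sort: "01001000", "0100101", "01001010", "01001011"
The 1st is 01001000.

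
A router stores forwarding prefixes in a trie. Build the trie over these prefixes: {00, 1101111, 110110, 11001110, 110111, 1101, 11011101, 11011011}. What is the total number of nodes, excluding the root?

19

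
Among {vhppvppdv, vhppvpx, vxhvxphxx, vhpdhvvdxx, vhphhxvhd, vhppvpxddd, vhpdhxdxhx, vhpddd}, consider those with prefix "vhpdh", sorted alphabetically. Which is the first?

vhpdhvvdxx

Words with prefix "vhpdh", in lexicographic order: "vhpdhvvdxx", "vhpdhxdxhx"
The 1st is vhpdhvvdxx.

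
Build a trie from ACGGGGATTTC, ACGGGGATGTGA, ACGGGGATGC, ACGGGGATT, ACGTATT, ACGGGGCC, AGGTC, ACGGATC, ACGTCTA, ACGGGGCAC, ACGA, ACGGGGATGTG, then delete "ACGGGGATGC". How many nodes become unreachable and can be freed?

1

After clearing the end-marker at "ACGGGGATGC", prune upward until reaching a node still needed by another word.
The suffix "C" (1 node) is used only by "ACGGGGATGC"; the node for "ACGGGGATG" still has the child "T", so pruning stops there.
Nodes removed: 1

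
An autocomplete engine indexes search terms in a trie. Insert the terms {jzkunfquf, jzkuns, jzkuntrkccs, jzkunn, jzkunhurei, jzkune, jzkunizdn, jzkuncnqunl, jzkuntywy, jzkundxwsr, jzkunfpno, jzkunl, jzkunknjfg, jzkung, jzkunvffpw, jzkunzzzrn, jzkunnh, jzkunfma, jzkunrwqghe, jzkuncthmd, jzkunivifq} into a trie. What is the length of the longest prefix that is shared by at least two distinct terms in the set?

6

Equivalently: take the maximum, over all pairs, of their longest common prefix length.
"jzkuncnqunl" and "jzkuncthmd" agree on "jzkunc" (6 characters) before diverging; nothing deeper is shared.
Longest shared-prefix length: 6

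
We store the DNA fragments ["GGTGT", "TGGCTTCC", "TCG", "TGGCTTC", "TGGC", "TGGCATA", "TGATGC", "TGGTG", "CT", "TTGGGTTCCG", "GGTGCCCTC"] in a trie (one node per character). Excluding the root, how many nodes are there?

Trie structure (* marks end of a word):
(root)
├─ C
│  └─ T *
├─ G
│  └─ G
│     └─ T
│        └─ G
│           ├─ C
│           │  └─ C
│           │     └─ C
│           │        └─ T
│           │           └─ C *
│           └─ T *
└─ T
   ├─ C
   │  └─ G *
   ├─ G
   │  ├─ A
   │  │  └─ T
   │  │     └─ G
   │  │        └─ C *
   │  └─ G
   │     ├─ C *
   │     │  ├─ A
   │     │  │  └─ T
   │     │  │     └─ A *
   │     │  └─ T
   │     │     └─ T
   │     │        └─ C *
   │     │           └─ C *
   │     └─ T
   │        └─ G *
   └─ T
      └─ G
         └─ G
            └─ G
               └─ T
                  └─ T
                     └─ C
                        └─ C
                           └─ G *
Counting every labelled node above: 40.

40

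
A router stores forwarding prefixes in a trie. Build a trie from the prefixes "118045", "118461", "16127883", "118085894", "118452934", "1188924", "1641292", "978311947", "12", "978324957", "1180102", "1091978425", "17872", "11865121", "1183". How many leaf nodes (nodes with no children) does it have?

15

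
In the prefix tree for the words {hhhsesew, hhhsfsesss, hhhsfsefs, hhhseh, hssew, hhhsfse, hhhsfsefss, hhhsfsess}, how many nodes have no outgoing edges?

5

Leaves are exactly the stored words that no other stored word extends.
Those words: "hhhseh", "hhhsesew", "hhhsfsefss", "hhhsfsesss", "hssew"
Leaf count: 5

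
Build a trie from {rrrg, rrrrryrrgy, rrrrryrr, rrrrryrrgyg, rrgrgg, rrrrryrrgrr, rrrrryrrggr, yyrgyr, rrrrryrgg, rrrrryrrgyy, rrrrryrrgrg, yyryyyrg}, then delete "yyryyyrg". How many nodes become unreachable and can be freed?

5

A node on "yyryyyrg"'s path can go only if nothing else ends at it or branches off below it.
The suffix "yyyrg" (5 nodes) is used only by "yyryyyrg"; the node for "yyr" still has the child "g", so pruning stops there.
Nodes removed: 5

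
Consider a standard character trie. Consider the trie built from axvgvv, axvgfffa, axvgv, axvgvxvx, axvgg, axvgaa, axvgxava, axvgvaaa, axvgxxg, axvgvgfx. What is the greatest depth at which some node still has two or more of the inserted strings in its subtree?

5

The deepest shared node is where two words last agree before diverging.
"axvgv" and "axvgvaaa" agree on "axvgv" (5 characters) before diverging; nothing deeper is shared.
Longest shared-prefix length: 5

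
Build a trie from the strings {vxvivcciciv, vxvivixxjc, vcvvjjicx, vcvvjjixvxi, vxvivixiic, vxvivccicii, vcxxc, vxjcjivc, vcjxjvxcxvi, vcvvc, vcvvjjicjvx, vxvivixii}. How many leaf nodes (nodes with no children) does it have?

A leaf is a node with no children — equivalently, the end of a word that is not a proper prefix of any other stored word.
Those words: "vcjxjvxcxvi", "vcvvc", "vcvvjjicjvx", "vcvvjjicx", "vcvvjjixvxi", "vcxxc", "vxjcjivc", "vxvivccicii", "vxvivcciciv", "vxvivixiic", "vxvivixxjc"
Leaf count: 11

11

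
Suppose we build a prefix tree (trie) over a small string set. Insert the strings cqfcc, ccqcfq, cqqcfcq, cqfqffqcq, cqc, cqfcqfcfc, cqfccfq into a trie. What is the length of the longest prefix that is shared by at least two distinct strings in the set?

Equivalently: take the maximum, over all pairs, of their longest common prefix length.
e.g. "cqfcc" and "cqfccfq" share the prefix "cqfcc" of length 5; no pair shares a longer one.
Longest shared-prefix length: 5

5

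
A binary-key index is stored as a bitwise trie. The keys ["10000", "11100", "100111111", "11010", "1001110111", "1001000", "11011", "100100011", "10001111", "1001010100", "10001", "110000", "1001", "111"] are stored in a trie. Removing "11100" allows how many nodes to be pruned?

Walk "11100" from the leaf back toward the root, removing each node that no remaining word uses.
The suffix "00" (2 nodes) is used only by "11100"; "111" is itself a stored word, so pruning stops there.
Nodes removed: 2

2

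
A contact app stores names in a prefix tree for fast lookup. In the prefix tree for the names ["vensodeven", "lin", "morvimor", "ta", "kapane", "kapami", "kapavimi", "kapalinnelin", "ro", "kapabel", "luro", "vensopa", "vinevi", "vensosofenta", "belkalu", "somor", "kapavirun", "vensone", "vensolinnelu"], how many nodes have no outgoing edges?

A leaf is a node with no children — equivalently, the end of a word that is not a proper prefix of any other stored word.
Those words: "belkalu", "kapabel", "kapalinnelin", "kapami", "kapane", "kapavimi", "kapavirun", "lin", "luro", "morvimor", "ro", "somor", "ta", "vensodeven", "vensolinnelu", "vensone", "vensopa", "vensosofenta", "vinevi"
Leaf count: 19

19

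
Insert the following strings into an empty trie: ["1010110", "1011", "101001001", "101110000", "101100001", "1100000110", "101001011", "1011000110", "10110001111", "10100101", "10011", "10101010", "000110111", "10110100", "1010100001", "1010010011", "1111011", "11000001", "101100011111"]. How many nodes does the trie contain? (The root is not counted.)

68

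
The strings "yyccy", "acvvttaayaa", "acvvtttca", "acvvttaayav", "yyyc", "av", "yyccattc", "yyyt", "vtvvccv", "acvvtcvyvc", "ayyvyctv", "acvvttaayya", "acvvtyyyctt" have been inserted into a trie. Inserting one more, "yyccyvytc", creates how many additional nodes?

Walking "yyccyvytc" from the root, the first 5 characters ("yyccy") follow existing edges; "v" is the first miss.
New nodes needed: |"yyccyvytc"| − 5 = 9 − 5 = 4.

4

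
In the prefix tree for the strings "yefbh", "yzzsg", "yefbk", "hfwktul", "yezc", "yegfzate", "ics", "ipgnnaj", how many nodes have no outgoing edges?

Leaves are exactly the stored words that no other stored word extends.
Those words: "hfwktul", "ics", "ipgnnaj", "yefbh", "yefbk", "yegfzate", "yezc", "yzzsg"
Leaf count: 8

8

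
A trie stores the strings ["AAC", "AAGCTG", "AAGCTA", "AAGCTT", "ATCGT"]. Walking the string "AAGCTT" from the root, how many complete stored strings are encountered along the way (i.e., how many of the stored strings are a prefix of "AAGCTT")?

Traverse "AAGCTT" character by character; count nodes along the way that are marked as word ends.
Prefixes of the query that are stored words: "AAGCTT"
Count: 1

1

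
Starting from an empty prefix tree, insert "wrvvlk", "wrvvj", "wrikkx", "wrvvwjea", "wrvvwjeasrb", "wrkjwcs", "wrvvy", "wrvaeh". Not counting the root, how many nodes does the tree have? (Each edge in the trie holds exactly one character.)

27

Insert word by word; a character creates a node only if that edge doesn't already exist:
  "wrvvlk" → 6 new (w, r, v, v, l, k)
  "wrvvj" → prefix "wrvv" already present; 1 new (j)
  "wrikkx" → prefix "wr" already present; 4 new (i, k, k, x)
  "wrvvwjea" → prefix "wrvv" already present; 4 new (w, j, e, a)
  "wrvvwjeasrb" → prefix "wrvvwjea" already present; 3 new (s, r, b)
  "wrkjwcs" → prefix "wr" already present; 5 new (k, j, w, c, s)
  "wrvvy" → prefix "wrvv" already present; 1 new (y)
  "wrvaeh" → prefix "wrv" already present; 3 new (a, e, h)
Total nodes = 6 + 1 + 4 + 4 + 3 + 5 + 1 + 3 = 27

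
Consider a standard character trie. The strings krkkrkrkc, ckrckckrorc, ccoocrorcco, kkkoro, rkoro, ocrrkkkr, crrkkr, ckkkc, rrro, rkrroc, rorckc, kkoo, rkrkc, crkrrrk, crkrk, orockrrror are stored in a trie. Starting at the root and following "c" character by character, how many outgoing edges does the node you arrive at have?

Follow the path "c" to its node, then look at its outgoing edges.
Characters that immediately follow "c" among the stored strings: {c, k, r}.
That node has 3 child edges.

3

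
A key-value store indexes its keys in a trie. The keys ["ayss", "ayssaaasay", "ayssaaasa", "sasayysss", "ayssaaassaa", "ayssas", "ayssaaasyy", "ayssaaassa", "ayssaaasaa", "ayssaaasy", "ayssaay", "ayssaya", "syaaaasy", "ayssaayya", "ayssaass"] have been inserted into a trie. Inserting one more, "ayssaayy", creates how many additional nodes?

"ayssaayy" is already a full path in the trie; only an end-marker is added.
No new nodes are needed: 0.

0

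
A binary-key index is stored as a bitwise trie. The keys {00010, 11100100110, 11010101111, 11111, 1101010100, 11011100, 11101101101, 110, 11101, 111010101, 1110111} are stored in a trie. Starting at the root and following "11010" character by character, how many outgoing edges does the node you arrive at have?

1

The children of the "11010" node are the distinct next characters among strings starting with "11010".
Characters that immediately follow "11010" among the stored strings: {1}.
That node has 1 child edge.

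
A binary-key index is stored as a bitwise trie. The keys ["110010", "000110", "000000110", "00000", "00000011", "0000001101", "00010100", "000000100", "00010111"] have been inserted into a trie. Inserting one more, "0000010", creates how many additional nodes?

2

"00000" is already a path in the trie; the remaining "10" must be added.
New nodes needed: |"0000010"| − 5 = 7 − 5 = 2.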